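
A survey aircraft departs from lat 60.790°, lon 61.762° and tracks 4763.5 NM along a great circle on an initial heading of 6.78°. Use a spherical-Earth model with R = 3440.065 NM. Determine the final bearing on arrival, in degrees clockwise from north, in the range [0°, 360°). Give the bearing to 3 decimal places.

final bearing 175.710°

δ = 4763.5/3440.065 = 1.384712 rad (79.3382°).
Start latitude φ₁ = 1.060986 rad; initial bearing θ = 0.118333 rad.
Destination latitude: φ₂ = arcsin( sin φ₁ cos δ + cos φ₁ sin δ cos θ ) = arcsin(0.637719) = 39.622°.
Δλ = atan2( sin θ sin δ cos φ₁ , cos δ − sin φ₁ sin φ₂ ) = atan2(0.056619, -0.371612) = 2.990396 rad = 171.337°.
λ₂ = 61.762° + 171.337° = 233.099°, normalized to (−180°, 180°] → -126.901°.
The forward bearing on arrival equals the back-azimuth from the destination plus 180°.
Back-azimuth from P₂ (39.622°, -126.901°) to P₁ (60.790°, 61.762°), with Δλ' = λ₁ − λ₂ = 188.663°: atan2( sin Δλ' cos φ₁ , cos φ₂ sin φ₁ − sin φ₂ cos φ₁ cos Δλ' ) = 355.710°.
Final bearing = (355.710° + 180°) mod 360° = 175.710°.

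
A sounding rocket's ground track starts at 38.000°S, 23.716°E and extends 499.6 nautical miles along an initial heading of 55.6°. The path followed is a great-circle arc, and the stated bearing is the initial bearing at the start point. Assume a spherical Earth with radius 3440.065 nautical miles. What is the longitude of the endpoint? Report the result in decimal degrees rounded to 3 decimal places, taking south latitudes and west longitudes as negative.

Angular distance δ = d/R = 499.6 / 3440.065 = 0.145230 rad.
Start latitude φ₁ = -0.663225 rad; initial bearing θ = 0.970403 rad.
sin φ₂ = sin φ₁ cos δ + cos φ₁ sin δ cos θ = (-0.615661)(0.989473) + (0.788011)(0.144720)(0.564967) = -0.544751
φ₂ = asin(-0.544751) = -0.576092 rad = -33.008°.
For the longitude increment, Δλ = atan2( sin θ sin δ cos φ₁, cos δ − sin φ₁ sin φ₂ ) = atan2(0.094097, 0.654091) = 8.186°.
λ₂ = 23.716° + 8.186° = 31.902°.

longitude 31.902°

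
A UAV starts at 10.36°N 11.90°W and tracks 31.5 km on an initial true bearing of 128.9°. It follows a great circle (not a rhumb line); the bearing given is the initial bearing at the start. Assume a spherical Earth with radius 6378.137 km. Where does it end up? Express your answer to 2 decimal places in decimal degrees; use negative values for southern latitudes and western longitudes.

latitude 10.18°, longitude -11.68°

Central angle δ = d/R = 0.004939 rad.
Converting: φ₁ = 0.180816 rad, θ = 2.249729 rad.
sin φ₂ = sin φ₁ cos δ + cos φ₁ sin δ cos θ = (0.179832)(0.999988) + (0.983697)(0.004939)(-0.627963) = 0.176779
φ₂ = asin(0.176779) = 0.177713 rad = 10.18°.
Then Δλ = atan2(0.003781, 0.968197) = 0.003905 rad, from sin θ sin δ cos φ₁ over cos δ − sin φ₁ sin φ₂.
Hence λ₂ = -11.90° + 0.22° = -11.68°.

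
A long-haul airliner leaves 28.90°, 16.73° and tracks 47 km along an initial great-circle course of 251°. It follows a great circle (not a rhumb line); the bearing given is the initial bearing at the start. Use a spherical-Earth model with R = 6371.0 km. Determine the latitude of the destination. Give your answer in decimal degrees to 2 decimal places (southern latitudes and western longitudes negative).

Central angle δ = d/R = 0.007377 rad.
With φ₁ = 28.90° = 0.504400 rad and θ = 251° = 4.380776 rad:
sin φ₂ = sin φ₁ cos δ + cos φ₁ sin δ cos θ = (0.483282)(0.999973) + (0.875465)(0.007377)(-0.325568) = 0.481167
φ₂ = asin(0.481167) = 0.501985 rad = 28.76°.
For the longitude increment, Δλ = atan2( sin θ sin δ cos φ₁, cos δ − sin φ₁ sin φ₂ ) = atan2(-0.006107, 0.767433) = -0.46°.
Hence λ₂ = 16.73° + -0.46° = 16.27°.

latitude 28.76°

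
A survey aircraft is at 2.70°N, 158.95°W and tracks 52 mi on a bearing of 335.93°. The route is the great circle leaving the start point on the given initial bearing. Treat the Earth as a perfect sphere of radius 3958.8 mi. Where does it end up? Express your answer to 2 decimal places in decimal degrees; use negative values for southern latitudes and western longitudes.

δ = 52/3958.8 = 0.013135 rad (0.7526°).
With φ₁ = 2.70° = 0.047124 rad and θ = 335.93° = 5.863085 rad:
sin φ₂ = sin φ₁ cos δ + cos φ₁ sin δ cos θ = (0.047106)(0.999914) + (0.998890)(0.013135)(0.913048) = 0.059082
φ₂ = asin(0.059082) = 0.059116 rad = 3.39°.
Δλ = atan2( sin θ sin δ cos φ₁ , cos δ − sin φ₁ sin φ₂ ) = atan2(-0.005351, 0.997131) = -0.005367 rad = -0.31°.
Hence λ₂ = -158.95° + -0.31° = -159.26°.

latitude 3.39°, longitude -159.26°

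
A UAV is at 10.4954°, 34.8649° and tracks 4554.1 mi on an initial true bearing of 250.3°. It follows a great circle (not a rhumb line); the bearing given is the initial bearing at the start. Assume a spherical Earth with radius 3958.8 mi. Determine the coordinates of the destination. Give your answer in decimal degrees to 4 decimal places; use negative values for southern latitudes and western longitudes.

latitude -13.1938°, longitude -27.1154°

δ = 4554.1/3958.8 = 1.150374 rad (65.9116°).
Start latitude φ₁ = 0.183179 rad; initial bearing θ = 4.368559 rad.
Applying the spherical law of cosines for sides, sin φ₂ = sin φ₁ cos δ + cos φ₁ sin δ cos θ = -0.228245, so φ₂ = -13.1938°.
Then Δλ = atan2(-0.845105, 0.449722) = -1.081761 rad, from sin θ sin δ cos φ₁ over cos δ − sin φ₁ sin φ₂.
λ₂ = λ₁ + Δλ = -27.1154°.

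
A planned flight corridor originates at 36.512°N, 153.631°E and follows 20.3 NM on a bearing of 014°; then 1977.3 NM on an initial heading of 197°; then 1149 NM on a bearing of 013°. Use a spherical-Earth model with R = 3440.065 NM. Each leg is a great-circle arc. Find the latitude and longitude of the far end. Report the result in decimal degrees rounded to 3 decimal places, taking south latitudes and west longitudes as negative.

latitude 23.612°, longitude 149.168°

Apply the spherical direct solution leg by leg, carrying full precision between legs.
Leg 1: from (36.512°, 153.631°), δ = 20.3/3440.065 = 0.005901 rad, θ = 14° → φ = 36.840°, λ = 153.733°.
Leg 2: from (36.840°, 153.733°), δ = 1977.3/3440.065 = 0.574786 rad, θ = 197° → φ = 5.000°, λ = 144.552°.
Leg 3: from (5.000°, 144.552°), δ = 1149/3440.065 = 0.334005 rad, θ = 13° → φ = 23.612°, λ = 149.168°.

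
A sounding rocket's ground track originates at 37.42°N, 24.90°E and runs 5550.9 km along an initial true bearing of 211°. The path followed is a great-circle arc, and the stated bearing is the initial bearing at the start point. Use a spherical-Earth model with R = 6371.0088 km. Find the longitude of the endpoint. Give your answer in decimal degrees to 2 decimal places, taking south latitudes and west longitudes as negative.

The arc subtends δ = 5550.9/6371.0088 = 0.871275 rad at the centre.
Start latitude φ₁ = 0.653102 rad; initial bearing θ = 3.682645 rad.
Applying the spherical law of cosines for sides, sin φ₂ = sin φ₁ cos δ + cos φ₁ sin δ cos θ = -0.129649, so φ₂ = -7.45°.
Then Δλ = atan2(-0.312981, 0.722633) = -0.408721 rad, from sin θ sin δ cos φ₁ over cos δ − sin φ₁ sin φ₂.
λ₂ = 24.90° + -23.42° = 1.48°.

longitude 1.48°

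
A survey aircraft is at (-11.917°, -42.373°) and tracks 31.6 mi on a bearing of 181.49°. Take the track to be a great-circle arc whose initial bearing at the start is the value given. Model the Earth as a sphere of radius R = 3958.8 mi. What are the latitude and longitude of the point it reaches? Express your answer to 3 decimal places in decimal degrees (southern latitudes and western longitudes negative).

δ = 31.6/3958.8 = 0.007982 rad (0.4573°).
With φ₁ = -11.917° = -0.207991 rad and θ = 181.49° = 3.167598 rad:
Destination latitude: φ₂ = arcsin( sin φ₁ cos δ + cos φ₁ sin δ cos θ ) = arcsin(-0.214295) = -12.374°.
Then Δλ = atan2(-0.000203, 0.955717) = -0.000212 rad, from sin θ sin δ cos φ₁ over cos δ − sin φ₁ sin φ₂.
λ₂ = λ₁ + Δλ = -42.385°.

latitude -12.374°, longitude -42.385°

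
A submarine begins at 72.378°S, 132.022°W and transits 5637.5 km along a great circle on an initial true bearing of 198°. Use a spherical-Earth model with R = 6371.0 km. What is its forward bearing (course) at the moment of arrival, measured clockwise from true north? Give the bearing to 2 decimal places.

final bearing 350.43°

The arc subtends δ = 5637.5/6371 = 0.884869 rad at the centre.
Start latitude φ₁ = -1.263234 rad; initial bearing θ = 3.455752 rad.
sin φ₂ = sin φ₁ cos δ + cos φ₁ sin δ cos θ = (-0.953074)(0.633391) + (0.302736)(0.773832)(-0.951057) = -0.826470
φ₂ = asin(-0.826470) = -0.972808 rad = -55.738°.
For the longitude increment, Δλ = atan2( sin θ sin δ cos φ₁, cos δ − sin φ₁ sin φ₂ ) = atan2(-0.072392, -0.154296) = -154.865°.
λ₂ = -132.022° + -154.865° = -286.887°, normalized to (−180°, 180°] → 73.113°.
The forward bearing on arrival equals the back-azimuth from the destination plus 180°.
Back-azimuth from P₂ (-55.74°, 73.11°) to P₁ (-72.38°, -132.02°), with Δλ' = λ₁ − λ₂ = -205.13°: atan2( sin Δλ' cos φ₁ , cos φ₂ sin φ₁ − sin φ₂ cos φ₁ cos Δλ' ) = 170.43°.
Final bearing = (170.43° + 180°) mod 360° = 350.43°.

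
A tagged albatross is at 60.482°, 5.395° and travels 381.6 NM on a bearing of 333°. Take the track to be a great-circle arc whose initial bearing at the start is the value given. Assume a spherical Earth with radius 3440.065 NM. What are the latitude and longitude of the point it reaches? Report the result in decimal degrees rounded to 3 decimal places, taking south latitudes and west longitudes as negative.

latitude 65.987°, longitude -1.699°

Angular distance δ = d/R = 381.6 / 3440.065 = 0.110928 rad.
With φ₁ = 60.482° = 1.055610 rad and θ = 333° = 5.811946 rad:
sin φ₂ = sin φ₁ cos δ + cos φ₁ sin δ cos θ = (0.870201)(0.993854) + (0.492697)(0.110701)(0.891007) = 0.913450
φ₂ = asin(0.913450) = 1.151682 rad = 65.987°.
Δλ = atan2( sin θ sin δ cos φ₁ , cos δ − sin φ₁ sin φ₂ ) = atan2(-0.024762, 0.198969) = -0.123813 rad = -7.094°.
λ₂ = 5.395° + -7.094° = -1.699°.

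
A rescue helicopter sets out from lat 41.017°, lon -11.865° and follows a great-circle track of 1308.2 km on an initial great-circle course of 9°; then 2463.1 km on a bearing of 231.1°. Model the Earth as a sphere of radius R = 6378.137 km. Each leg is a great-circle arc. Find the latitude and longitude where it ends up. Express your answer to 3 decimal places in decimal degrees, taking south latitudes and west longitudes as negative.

Apply the spherical direct solution leg by leg, carrying full precision between legs.
Leg 1: from (41.017°, -11.865°), δ = 1308.2/6378.137 = 0.205107 rad, θ = 9° → φ = 52.590°, λ = -8.859°.
Leg 2: from (52.590°, -8.859°), δ = 2463.1/6378.137 = 0.386179 rad, θ = 231.1° → φ = 36.308°, λ = -30.189°.

latitude 36.308°, longitude -30.189°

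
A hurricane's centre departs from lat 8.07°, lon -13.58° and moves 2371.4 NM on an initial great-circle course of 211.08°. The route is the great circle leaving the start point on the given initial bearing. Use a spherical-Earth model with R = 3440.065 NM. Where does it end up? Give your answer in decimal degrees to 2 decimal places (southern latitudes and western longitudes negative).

Angular distance δ = d/R = 2371.4 / 3440.065 = 0.689347 rad.
Converting: φ₁ = 0.140848 rad, θ = 3.684041 rad.
Applying the spherical law of cosines for sides, sin φ₂ = sin φ₁ cos δ + cos φ₁ sin δ cos θ = -0.431007, so φ₂ = -25.53°.
For the longitude increment, Δλ = atan2( sin θ sin δ cos φ₁, cos δ − sin φ₁ sin φ₂ ) = atan2(-0.325091, 0.832167) = -21.34°.
λ₂ = -13.58° + -21.34° = -34.92°.

latitude -25.53°, longitude -34.92°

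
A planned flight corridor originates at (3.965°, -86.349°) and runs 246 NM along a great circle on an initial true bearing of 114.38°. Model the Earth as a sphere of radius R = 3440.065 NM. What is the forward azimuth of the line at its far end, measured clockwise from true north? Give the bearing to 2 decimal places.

final bearing 114.58°

The arc subtends δ = 246/3440.065 = 0.071510 rad at the centre.
Start latitude φ₁ = 0.069202 rad; initial bearing θ = 1.996308 rad.
Destination latitude: φ₂ = arcsin( sin φ₁ cos δ + cos φ₁ sin δ cos θ ) = arcsin(0.039548) = 2.267°.
Δλ = atan2( sin θ sin δ cos φ₁ , cos δ − sin φ₁ sin φ₂ ) = atan2(0.064922, 0.994710) = 0.065175 rad = 3.734°.
λ₂ = -86.349° + 3.734° = -82.615°.
The forward bearing on arrival equals the back-azimuth from the destination plus 180°.
Back-azimuth from P₂ (2.27°, -82.61°) to P₁ (3.96°, -86.35°), with Δλ' = λ₁ − λ₂ = -3.73°: atan2( sin Δλ' cos φ₁ , cos φ₂ sin φ₁ − sin φ₂ cos φ₁ cos Δλ' ) = 294.58°.
Final bearing = (294.58° + 180°) mod 360° = 114.58°.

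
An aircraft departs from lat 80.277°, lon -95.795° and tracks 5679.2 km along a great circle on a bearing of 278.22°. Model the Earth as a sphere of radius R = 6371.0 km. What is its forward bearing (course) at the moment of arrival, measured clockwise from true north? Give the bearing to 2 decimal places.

δ = 5679.2/6371 = 0.891414 rad (51.0743°).
With φ₁ = 80.277° = 1.401098 rad and θ = 278.22° = 4.855855 rad:
Destination latitude: φ₂ = arcsin( sin φ₁ cos δ + cos φ₁ sin δ cos θ ) = arcsin(0.638072) = 39.648°.
Then Δλ = atan2(-0.130036, -0.000594) = -1.575366 rad, from sin θ sin δ cos φ₁ over cos δ − sin φ₁ sin φ₂.
λ₂ = -95.795° + -90.262° = -186.057°, normalized to (−180°, 180°] → 173.943°.
The forward bearing on arrival equals the back-azimuth from the destination plus 180°.
Back-azimuth from P₂ (39.65°, 173.94°) to P₁ (80.28°, -95.80°), with Δλ' = λ₁ − λ₂ = -269.74°: atan2( sin Δλ' cos φ₁ , cos φ₂ sin φ₁ − sin φ₂ cos φ₁ cos Δλ' ) = 12.54°.
Final bearing = (12.54° + 180°) mod 360° = 192.54°.

final bearing 192.54°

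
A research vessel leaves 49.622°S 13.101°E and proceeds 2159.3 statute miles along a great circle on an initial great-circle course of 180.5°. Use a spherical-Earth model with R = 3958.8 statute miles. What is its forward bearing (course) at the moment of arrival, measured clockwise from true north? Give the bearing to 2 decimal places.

δ = 2159.3/3958.8 = 0.545443 rad (31.2516°).
With φ₁ = -49.622° = -0.866067 rad and θ = 180.5° = 3.150319 rad:
Destination latitude: φ₂ = arcsin( sin φ₁ cos δ + cos φ₁ sin δ cos θ ) = arcsin(-0.987328) = -80.869°.
Δλ = atan2( sin θ sin δ cos φ₁ , cos δ − sin φ₁ sin φ₂ ) = atan2(-0.002933, 0.102764) = -0.028533 rad = -1.635°.
λ₂ = 13.101° + -1.635° = 11.466°.
The forward bearing on arrival equals the back-azimuth from the destination plus 180°.
Back-azimuth from P₂ (-80.87°, 11.47°) to P₁ (-49.62°, 13.10°), with Δλ' = λ₁ − λ₂ = 1.63°: atan2( sin Δλ' cos φ₁ , cos φ₂ sin φ₁ − sin φ₂ cos φ₁ cos Δλ' ) = 2.04°.
Final bearing = (2.04° + 180°) mod 360° = 182.04°.

final bearing 182.04°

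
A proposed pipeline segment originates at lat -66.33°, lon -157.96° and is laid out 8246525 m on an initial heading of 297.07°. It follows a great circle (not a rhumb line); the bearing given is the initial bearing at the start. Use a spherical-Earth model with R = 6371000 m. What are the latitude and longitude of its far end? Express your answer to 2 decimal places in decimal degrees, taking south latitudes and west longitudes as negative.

Angular distance δ = d/R = 8246525 / 6371000 = 1.294385 rad.
Start latitude φ₁ = -1.157677 rad; initial bearing θ = 5.184850 rad.
sin φ₂ = sin φ₁ cos δ + cos φ₁ sin δ cos θ = (-0.915873)(0.272905) + (0.401468)(0.962041)(0.455079) = -0.074182
φ₂ = asin(-0.074182) = -0.074250 rad = -4.25°.
For the longitude increment, Δλ = atan2( sin θ sin δ cos φ₁, cos δ − sin φ₁ sin φ₂ ) = atan2(-0.343918, 0.204964) = -59.21°.
λ₂ = -157.96° + -59.21° = -217.17°, normalized to (−180°, 180°] → 142.83°.

latitude -4.25°, longitude 142.83°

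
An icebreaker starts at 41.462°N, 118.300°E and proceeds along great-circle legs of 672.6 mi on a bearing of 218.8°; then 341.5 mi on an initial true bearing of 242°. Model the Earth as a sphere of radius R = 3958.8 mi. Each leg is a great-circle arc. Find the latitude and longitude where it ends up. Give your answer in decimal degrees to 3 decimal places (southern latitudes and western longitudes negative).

latitude 31.205°, longitude 105.887°

Apply the spherical direct solution leg by leg, carrying full precision between legs.
Leg 1: from (41.462°, 118.300°), δ = 672.6/3958.8 = 0.169900 rad, θ = 218.8° → φ = 33.631°, λ = 110.989°.
Leg 2: from (33.631°, 110.989°), δ = 341.5/3958.8 = 0.086264 rad, θ = 242° → φ = 31.205°, λ = 105.887°.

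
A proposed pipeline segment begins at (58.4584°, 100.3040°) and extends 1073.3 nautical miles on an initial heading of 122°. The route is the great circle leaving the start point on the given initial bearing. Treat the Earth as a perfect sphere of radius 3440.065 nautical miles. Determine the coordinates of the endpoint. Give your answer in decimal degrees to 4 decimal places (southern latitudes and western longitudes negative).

δ = 1073.3/3440.065 = 0.312000 rad (17.8763°).
Start latitude φ₁ = 1.020292 rad; initial bearing θ = 2.129302 rad.
Applying the spherical law of cosines for sides, sin φ₂ = sin φ₁ cos δ + cos φ₁ sin δ cos θ = 0.726022, so φ₂ = 46.5539°.
For the longitude increment, Δλ = atan2( sin θ sin δ cos φ₁, cos δ − sin φ₁ sin φ₂ ) = atan2(0.136177, 0.332962) = 22.2440°.
λ₂ = 100.3040° + 22.2440° = 122.5480°.

latitude 46.5539°, longitude 122.5480°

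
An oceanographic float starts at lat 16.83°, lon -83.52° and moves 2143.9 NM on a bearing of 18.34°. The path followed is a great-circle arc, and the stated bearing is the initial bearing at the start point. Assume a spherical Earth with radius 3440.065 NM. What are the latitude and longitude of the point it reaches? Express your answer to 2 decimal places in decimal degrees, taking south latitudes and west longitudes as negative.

Angular distance δ = d/R = 2143.9 / 3440.065 = 0.623215 rad.
With φ₁ = 16.83° = 0.293739 rad and θ = 18.34° = 0.320093 rad:
Destination latitude: φ₂ = arcsin( sin φ₁ cos δ + cos φ₁ sin δ cos θ ) = arcsin(0.765376) = 49.94°.
Δλ = atan2( sin θ sin δ cos φ₁ , cos δ − sin φ₁ sin φ₂ ) = atan2(0.175782, 0.590404) = 0.289374 rad = 16.58°.
Hence λ₂ = -83.52° + 16.58° = -66.94°.

latitude 49.94°, longitude -66.94°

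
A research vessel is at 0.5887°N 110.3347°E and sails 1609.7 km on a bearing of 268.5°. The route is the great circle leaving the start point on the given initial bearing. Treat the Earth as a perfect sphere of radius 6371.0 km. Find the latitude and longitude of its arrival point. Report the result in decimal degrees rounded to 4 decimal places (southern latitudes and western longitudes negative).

latitude 0.1951°, longitude 95.8633°

Angular distance δ = d/R = 1609.7 / 6371 = 0.252660 rad.
Converting: φ₁ = 0.010275 rad, θ = 4.686209 rad.
Destination latitude: φ₂ = arcsin( sin φ₁ cos δ + cos φ₁ sin δ cos θ ) = arcsin(0.003405) = 0.1951°.
Δλ = atan2( sin θ sin δ cos φ₁ , cos δ − sin φ₁ sin φ₂ ) = atan2(-0.249882, 0.968216) = -0.252574 rad = -14.4714°.
λ₂ = 110.3347° + -14.4714° = 95.8633°.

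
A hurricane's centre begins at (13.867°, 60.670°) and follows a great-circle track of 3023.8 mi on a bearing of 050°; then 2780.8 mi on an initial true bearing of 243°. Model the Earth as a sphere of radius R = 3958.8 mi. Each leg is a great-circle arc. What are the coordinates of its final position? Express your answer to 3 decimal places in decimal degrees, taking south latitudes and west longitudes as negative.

latitude 13.178°, longitude 66.131°

Apply the spherical direct solution leg by leg, carrying full precision between legs.
Leg 1: from (13.867°, 60.670°), δ = 3023.8/3958.8 = 0.763817 rad, θ = 50° → φ = 37.210°, λ = 102.375°.
Leg 2: from (37.210°, 102.375°), δ = 2780.8/3958.8 = 0.702435 rad, θ = 243° → φ = 13.178°, λ = 66.131°.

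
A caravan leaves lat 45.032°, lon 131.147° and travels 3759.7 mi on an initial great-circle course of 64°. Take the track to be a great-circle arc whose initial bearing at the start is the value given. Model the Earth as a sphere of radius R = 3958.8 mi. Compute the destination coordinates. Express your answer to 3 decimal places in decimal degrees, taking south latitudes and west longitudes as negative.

latitude 41.579°, longitude -151.127°

δ = 3759.7/3958.8 = 0.949707 rad (54.4142°).
Start latitude φ₁ = 0.785957 rad; initial bearing θ = 1.117011 rad.
Applying the spherical law of cosines for sides, sin φ₂ = sin φ₁ cos δ + cos φ₁ sin δ cos θ = 0.663655, so φ₂ = 41.579°.
Δλ = atan2( sin θ sin δ cos φ₁ , cos δ − sin φ₁ sin φ₂ ) = atan2(0.516564, 0.112384) = 1.356573 rad = 77.726°.
λ₂ = 131.147° + 77.726° = 208.873°, normalized to (−180°, 180°] → -151.127°.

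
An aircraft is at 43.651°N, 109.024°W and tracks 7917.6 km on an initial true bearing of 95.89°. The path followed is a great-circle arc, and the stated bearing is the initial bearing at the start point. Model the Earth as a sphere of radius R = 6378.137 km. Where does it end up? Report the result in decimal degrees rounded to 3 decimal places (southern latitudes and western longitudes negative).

latitude 8.803°, longitude -36.763°

Angular distance δ = d/R = 7917.6 / 6378.137 = 1.241366 rad.
Start latitude φ₁ = 0.761854 rad; initial bearing θ = 1.673596 rad.
sin φ₂ = sin φ₁ cos δ + cos φ₁ sin δ cos θ = (0.690264)(0.323504) + (0.723558)(0.946227)(-0.102619) = 0.153045
φ₂ = asin(0.153045) = 0.153649 rad = 8.803°.
For the longitude increment, Δλ = atan2( sin θ sin δ cos φ₁, cos δ − sin φ₁ sin φ₂ ) = atan2(0.681035, 0.217863) = 72.261°.
λ₂ = -109.024° + 72.261° = -36.763°.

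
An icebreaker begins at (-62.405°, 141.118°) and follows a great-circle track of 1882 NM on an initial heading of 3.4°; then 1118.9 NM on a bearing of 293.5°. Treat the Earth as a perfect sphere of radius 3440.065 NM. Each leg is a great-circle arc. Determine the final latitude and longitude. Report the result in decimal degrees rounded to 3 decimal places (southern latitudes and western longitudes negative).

Apply the spherical direct solution leg by leg, carrying full precision between legs.
Leg 1: from (-62.405°, 141.118°), δ = 1882/3440.065 = 0.547083 rad, θ = 3.4° → φ = -31.088°, λ = 143.183°.
Leg 2: from (-31.088°, 143.183°), δ = 1118.9/3440.065 = 0.325255 rad, θ = 293.5° → φ = -22.344°, λ = 124.711°.

latitude -22.344°, longitude 124.711°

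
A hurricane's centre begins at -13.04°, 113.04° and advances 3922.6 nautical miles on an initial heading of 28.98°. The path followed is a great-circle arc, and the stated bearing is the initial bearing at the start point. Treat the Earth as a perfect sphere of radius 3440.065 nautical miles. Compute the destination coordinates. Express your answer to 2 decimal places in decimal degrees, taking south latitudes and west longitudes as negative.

The arc subtends δ = 3922.6/3440.065 = 1.140269 rad at the centre.
Start latitude φ₁ = -0.227591 rad; initial bearing θ = 0.505796 rad.
Applying the spherical law of cosines for sides, sin φ₂ = sin φ₁ cos δ + cos φ₁ sin δ cos θ = 0.680294, so φ₂ = 42.87°.
Then Δλ = atan2(0.428937, 0.570845) = 0.644401 rad, from sin θ sin δ cos φ₁ over cos δ − sin φ₁ sin φ₂.
λ₂ = λ₁ + Δλ = 149.96°.

latitude 42.87°, longitude 149.96°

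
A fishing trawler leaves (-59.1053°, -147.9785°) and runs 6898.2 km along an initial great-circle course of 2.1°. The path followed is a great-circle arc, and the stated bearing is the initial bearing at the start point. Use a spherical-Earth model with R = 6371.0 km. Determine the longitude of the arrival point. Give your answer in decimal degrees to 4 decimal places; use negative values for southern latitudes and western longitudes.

longitude -146.1214°

The arc subtends δ = 6898.2/6371 = 1.082750 rad at the centre.
Start latitude φ₁ = -1.031582 rad; initial bearing θ = 0.036652 rad.
Applying the spherical law of cosines for sides, sin φ₂ = sin φ₁ cos δ + cos φ₁ sin δ cos θ = 0.050841, so φ₂ = 2.9142°.
Δλ = atan2( sin θ sin δ cos φ₁ , cos δ − sin φ₁ sin φ₂ ) = atan2(0.016618, 0.512528) = 0.032413 rad = 1.8571°.
λ₂ = -147.9785° + 1.8571° = -146.1214°.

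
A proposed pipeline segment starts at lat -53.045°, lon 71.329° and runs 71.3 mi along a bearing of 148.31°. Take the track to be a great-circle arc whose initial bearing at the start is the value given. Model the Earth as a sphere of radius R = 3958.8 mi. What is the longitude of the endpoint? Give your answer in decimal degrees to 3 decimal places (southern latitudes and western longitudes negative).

δ = 71.3/3958.8 = 0.018011 rad (1.0319°).
With φ₁ = -53.045° = -0.925810 rad and θ = 148.31° = 2.588498 rad:
sin φ₂ = sin φ₁ cos δ + cos φ₁ sin δ cos θ = (-0.799108)(0.999838) + (0.601188)(0.018010)(-0.850903) = -0.808191
φ₂ = asin(-0.808191) = -0.941074 rad = -53.920°.
For the longitude increment, Δλ = atan2( sin θ sin δ cos φ₁, cos δ − sin φ₁ sin φ₂ ) = atan2(0.005688, 0.354006) = 0.920°.
Hence λ₂ = 71.329° + 0.920° = 72.249°.

longitude 72.249°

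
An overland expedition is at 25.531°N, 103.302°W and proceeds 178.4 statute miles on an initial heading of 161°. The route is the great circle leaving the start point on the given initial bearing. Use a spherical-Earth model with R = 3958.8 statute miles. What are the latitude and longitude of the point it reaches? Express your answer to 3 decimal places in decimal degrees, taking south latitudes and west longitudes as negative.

latitude 23.087°, longitude -102.388°

δ = 178.4/3958.8 = 0.045064 rad (2.5820°).
Start latitude φ₁ = 0.445600 rad; initial bearing θ = 2.809980 rad.
Applying the spherical law of cosines for sides, sin φ₂ = sin φ₁ cos δ + cos φ₁ sin δ cos θ = 0.392127, so φ₂ = 23.087°.
Then Δλ = atan2(0.013234, 0.829979) = 0.015944 rad, from sin θ sin δ cos φ₁ over cos δ − sin φ₁ sin φ₂.
λ₂ = -103.302° + 0.914° = -102.388°.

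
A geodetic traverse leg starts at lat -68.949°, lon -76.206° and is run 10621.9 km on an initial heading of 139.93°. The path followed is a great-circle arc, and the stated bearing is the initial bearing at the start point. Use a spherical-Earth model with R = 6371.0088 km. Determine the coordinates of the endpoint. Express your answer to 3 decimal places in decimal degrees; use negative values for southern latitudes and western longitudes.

latitude -10.588°, longitude 63.114°

Central angle δ = d/R = 1.667224 rad.
Converting: φ₁ = -1.203387 rad, θ = 2.442239 rad.
sin φ₂ = sin φ₁ cos δ + cos φ₁ sin δ cos θ = (-0.933261)(-0.096278) + (0.359199)(0.995354)(-0.765259) = -0.183750
φ₂ = asin(-0.183750) = -0.184800 rad = -10.588°.
For the longitude increment, Δλ = atan2( sin θ sin δ cos φ₁, cos δ − sin φ₁ sin φ₂ ) = atan2(0.230150, -0.267765) = 139.320°.
λ₂ = -76.206° + 139.320° = 63.114°.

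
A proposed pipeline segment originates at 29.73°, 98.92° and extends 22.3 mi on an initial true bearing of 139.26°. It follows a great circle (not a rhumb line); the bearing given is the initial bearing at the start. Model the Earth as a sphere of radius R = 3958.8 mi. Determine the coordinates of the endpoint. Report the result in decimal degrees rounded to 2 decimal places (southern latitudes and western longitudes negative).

latitude 29.49°, longitude 99.16°

Central angle δ = d/R = 0.005633 rad.
Start latitude φ₁ = 0.518886 rad; initial bearing θ = 2.430546 rad.
Applying the spherical law of cosines for sides, sin φ₂ = sin φ₁ cos δ + cos φ₁ sin δ cos θ = 0.492199, so φ₂ = 29.49°.
Δλ = atan2( sin θ sin δ cos φ₁ , cos δ − sin φ₁ sin φ₂ ) = atan2(0.003192, 0.755896) = 0.004223 rad = 0.24°.
Hence λ₂ = 98.92° + 0.24° = 99.16°.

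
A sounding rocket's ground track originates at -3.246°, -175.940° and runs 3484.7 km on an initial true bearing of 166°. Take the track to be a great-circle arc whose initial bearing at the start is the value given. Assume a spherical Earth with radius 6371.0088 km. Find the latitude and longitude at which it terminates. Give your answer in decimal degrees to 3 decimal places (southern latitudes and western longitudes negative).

The arc subtends δ = 3484.7/6371.0088 = 0.546962 rad at the centre.
Converting: φ₁ = -0.056653 rad, θ = 2.897247 rad.
Applying the spherical law of cosines for sides, sin φ₂ = sin φ₁ cos δ + cos φ₁ sin δ cos θ = -0.552198, so φ₂ = -33.518°.
For the longitude increment, Δλ = atan2( sin θ sin δ cos φ₁, cos δ − sin φ₁ sin φ₂ ) = atan2(0.125620, 0.822841) = 8.680°.
Hence λ₂ = -175.940° + 8.680° = -167.260°.

latitude -33.518°, longitude -167.260°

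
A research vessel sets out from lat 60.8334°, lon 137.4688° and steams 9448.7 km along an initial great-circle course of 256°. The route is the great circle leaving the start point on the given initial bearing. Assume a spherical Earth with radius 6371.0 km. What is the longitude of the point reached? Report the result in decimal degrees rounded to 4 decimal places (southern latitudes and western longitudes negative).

longitude 62.1442°

Central angle δ = d/R = 1.483080 rad.
Converting: φ₁ = 1.061743 rad, θ = 4.468043 rad.
Destination latitude: φ₂ = arcsin( sin φ₁ cos δ + cos φ₁ sin δ cos θ ) = arcsin(-0.040951) = -2.3470°.
Δλ = atan2( sin θ sin δ cos φ₁ , cos δ − sin φ₁ sin φ₂ ) = atan2(-0.471056, 0.123363) = -1.314663 rad = -75.3246°.
λ₂ = 137.4688° + -75.3246° = 62.1442°.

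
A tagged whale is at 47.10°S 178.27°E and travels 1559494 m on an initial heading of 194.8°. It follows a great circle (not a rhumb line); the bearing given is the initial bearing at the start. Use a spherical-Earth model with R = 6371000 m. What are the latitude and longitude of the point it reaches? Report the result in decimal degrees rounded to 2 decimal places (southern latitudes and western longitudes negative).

The arc subtends δ = 1559494/6371000 = 0.244780 rad at the centre.
Start latitude φ₁ = -0.822050 rad; initial bearing θ = 3.399901 rad.
sin φ₂ = sin φ₁ cos δ + cos φ₁ sin δ cos θ = (-0.732543)(0.970191) + (0.680721)(0.242343)(-0.966823) = -0.870201
φ₂ = asin(-0.870201) = -1.055610 rad = -60.48°.
Then Δλ = atan2(-0.042140, 0.332731) = -0.125979 rad, from sin θ sin δ cos φ₁ over cos δ − sin φ₁ sin φ₂.
λ₂ = 178.27° + -7.22° = 171.05°.

latitude -60.48°, longitude 171.05°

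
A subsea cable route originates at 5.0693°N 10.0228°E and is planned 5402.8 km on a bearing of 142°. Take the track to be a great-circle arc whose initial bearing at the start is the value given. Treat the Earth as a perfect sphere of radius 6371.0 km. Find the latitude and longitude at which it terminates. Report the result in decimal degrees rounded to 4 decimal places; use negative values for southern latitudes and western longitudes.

latitude -32.0212°, longitude 43.0196°

Central angle δ = d/R = 0.848030 rad.
With φ₁ = 5.0693° = 0.088476 rad and θ = 142° = 2.478368 rad:
Destination latitude: φ₂ = arcsin( sin φ₁ cos δ + cos φ₁ sin δ cos θ ) = arcsin(-0.530233) = -32.0212°.
For the longitude increment, Δλ = atan2( sin θ sin δ cos φ₁, cos δ − sin φ₁ sin φ₂ ) = atan2(0.459927, 0.708313) = 32.9968°.
Hence λ₂ = 10.0228° + 32.9968° = 43.0196°.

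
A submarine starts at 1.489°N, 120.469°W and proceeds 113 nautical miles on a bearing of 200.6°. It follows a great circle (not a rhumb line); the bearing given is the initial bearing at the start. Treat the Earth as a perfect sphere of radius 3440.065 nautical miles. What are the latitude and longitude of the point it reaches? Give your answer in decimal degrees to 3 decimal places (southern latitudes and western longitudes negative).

latitude -0.273°, longitude -121.131°

The arc subtends δ = 113/3440.065 = 0.032848 rad at the centre.
With φ₁ = 1.489° = 0.025988 rad and θ = 200.6° = 3.501130 rad:
Applying the spherical law of cosines for sides, sin φ₂ = sin φ₁ cos δ + cos φ₁ sin δ cos θ = -0.004761, so φ₂ = -0.273°.
Then Δλ = atan2(-0.011551, 0.999584) = -0.011556 rad, from sin θ sin δ cos φ₁ over cos δ − sin φ₁ sin φ₂.
λ₂ = λ₁ + Δλ = -121.131°.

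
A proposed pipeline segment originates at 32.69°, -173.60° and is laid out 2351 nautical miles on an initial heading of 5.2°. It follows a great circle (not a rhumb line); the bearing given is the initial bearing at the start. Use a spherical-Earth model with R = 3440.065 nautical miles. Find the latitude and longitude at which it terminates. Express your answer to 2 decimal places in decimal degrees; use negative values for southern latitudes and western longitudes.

The arc subtends δ = 2351/3440.065 = 0.683417 rad at the centre.
Converting: φ₁ = 0.570548 rad, θ = 0.090757 rad.
sin φ₂ = sin φ₁ cos δ + cos φ₁ sin δ cos θ = (0.540093)(0.775419) + (0.841605)(0.631447)(0.995884) = 0.948040
φ₂ = asin(0.948040) = 1.247019 rad = 71.45°.
Then Δλ = atan2(0.048165, 0.263389) = 0.180867 rad, from sin θ sin δ cos φ₁ over cos δ − sin φ₁ sin φ₂.
λ₂ = -173.60° + 10.36° = -163.24°.

latitude 71.45°, longitude -163.24°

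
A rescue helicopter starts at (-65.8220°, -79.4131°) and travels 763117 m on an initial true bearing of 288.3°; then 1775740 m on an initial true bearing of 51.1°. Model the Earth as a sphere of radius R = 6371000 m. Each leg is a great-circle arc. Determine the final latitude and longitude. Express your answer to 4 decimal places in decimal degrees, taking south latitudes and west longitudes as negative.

Apply the spherical direct solution leg by leg, carrying full precision between legs.
Leg 1: from (-65.8220°, -79.4131°), δ = 763117/6371000 = 0.119780 rad, θ = 288.3° → φ = -62.9203°, λ = -93.8442°.
Leg 2: from (-62.9203°, -93.8442°), δ = 1775740/6371000 = 0.278722 rad, θ = 51.1° → φ = -51.0197°, λ = -73.9442°.

latitude -51.0197°, longitude -73.9442°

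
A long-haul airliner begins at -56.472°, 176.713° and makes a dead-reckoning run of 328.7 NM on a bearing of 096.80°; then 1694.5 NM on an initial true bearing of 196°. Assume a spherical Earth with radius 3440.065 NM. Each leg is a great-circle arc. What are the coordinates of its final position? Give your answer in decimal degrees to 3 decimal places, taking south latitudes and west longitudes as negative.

Apply the spherical direct solution leg by leg, carrying full precision between legs.
Leg 1: from (-56.472°, 176.713°), δ = 328.7/3440.065 = 0.095551 rad, θ = 96.8° → φ = -56.726°, λ = -173.344°.
Leg 2: from (-56.726°, -173.344°), δ = 1694.5/3440.065 = 0.492578 rad, θ = 196° → φ = -80.424°, λ = 135.072°.

latitude -80.424°, longitude 135.072°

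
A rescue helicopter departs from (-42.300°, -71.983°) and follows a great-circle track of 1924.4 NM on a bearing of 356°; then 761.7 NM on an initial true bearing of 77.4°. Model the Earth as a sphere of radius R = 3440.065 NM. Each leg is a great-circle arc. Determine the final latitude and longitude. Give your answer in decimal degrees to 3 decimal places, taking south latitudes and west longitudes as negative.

latitude -7.318°, longitude -61.660°

Apply the spherical direct solution leg by leg, carrying full precision between legs.
Leg 1: from (-42.300°, -71.983°), δ = 1924.4/3440.065 = 0.559408 rad, θ = 356° → φ = -10.304°, λ = -74.139°.
Leg 2: from (-10.304°, -74.139°), δ = 761.7/3440.065 = 0.221420 rad, θ = 77.4° → φ = -7.318°, λ = -61.660°.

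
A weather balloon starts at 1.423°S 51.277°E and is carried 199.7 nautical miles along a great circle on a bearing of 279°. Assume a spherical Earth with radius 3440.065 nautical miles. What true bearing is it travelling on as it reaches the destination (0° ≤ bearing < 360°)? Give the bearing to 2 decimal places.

Angular distance δ = d/R = 199.7 / 3440.065 = 0.058051 rad.
With φ₁ = -1.423° = -0.024836 rad and θ = 279° = 4.869469 rad:
sin φ₂ = sin φ₁ cos δ + cos φ₁ sin δ cos θ = (-0.024833)(0.998316) + (0.999692)(0.058019)(0.156434) = -0.015718
φ₂ = asin(-0.015718) = -0.015719 rad = -0.901°.
Then Δλ = atan2(-0.057287, 0.997925) = -0.057343 rad, from sin θ sin δ cos φ₁ over cos δ − sin φ₁ sin φ₂.
Hence λ₂ = 51.277° + -3.286° = 47.991°.
The forward bearing on arrival equals the back-azimuth from the destination plus 180°.
Back-azimuth from P₂ (-0.90°, 47.99°) to P₁ (-1.42°, 51.28°), with Δλ' = λ₁ − λ₂ = 3.29°: atan2( sin Δλ' cos φ₁ , cos φ₂ sin φ₁ − sin φ₂ cos φ₁ cos Δλ' ) = 99.07°.
Final bearing = (99.07° + 180°) mod 360° = 279.07°.

final bearing 279.07°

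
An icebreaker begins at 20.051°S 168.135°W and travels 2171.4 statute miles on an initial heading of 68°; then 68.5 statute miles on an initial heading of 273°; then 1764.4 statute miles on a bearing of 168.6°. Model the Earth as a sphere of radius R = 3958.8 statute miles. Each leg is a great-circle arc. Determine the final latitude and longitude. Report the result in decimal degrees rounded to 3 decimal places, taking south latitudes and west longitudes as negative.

Apply the spherical direct solution leg by leg, carrying full precision between legs.
Leg 1: from (-20.051°, -168.135°), δ = 2171.4/3958.8 = 0.548500 rad, θ = 68° → φ = -6.262°, λ = -139.035°.
Leg 2: from (-6.262°, -139.035°), δ = 68.5/3958.8 = 0.017303 rad, θ = 273° → φ = -6.209°, λ = -140.030°.
Leg 3: from (-6.209°, -140.030°), δ = 1764.4/3958.8 = 0.445691 rad, θ = 168.6° → φ = -31.178°, λ = -134.315°.

latitude -31.178°, longitude -134.315°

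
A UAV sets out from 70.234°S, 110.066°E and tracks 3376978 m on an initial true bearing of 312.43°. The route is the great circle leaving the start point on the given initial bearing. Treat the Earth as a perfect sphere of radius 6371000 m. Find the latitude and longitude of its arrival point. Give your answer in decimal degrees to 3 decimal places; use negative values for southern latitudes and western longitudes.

latitude -44.154°, longitude 78.726°

The arc subtends δ = 3376978/6371000 = 0.530055 rad at the centre.
Converting: φ₁ = -1.225815 rad, θ = 5.452932 rad.
Destination latitude: φ₂ = arcsin( sin φ₁ cos δ + cos φ₁ sin δ cos θ ) = arcsin(-0.696590) = -44.154°.
Δλ = atan2( sin θ sin δ cos φ₁ , cos δ − sin φ₁ sin φ₂ ) = atan2(-0.126198, 0.207232) = -0.546991 rad = -31.340°.
λ₂ = λ₁ + Δλ = 78.726°.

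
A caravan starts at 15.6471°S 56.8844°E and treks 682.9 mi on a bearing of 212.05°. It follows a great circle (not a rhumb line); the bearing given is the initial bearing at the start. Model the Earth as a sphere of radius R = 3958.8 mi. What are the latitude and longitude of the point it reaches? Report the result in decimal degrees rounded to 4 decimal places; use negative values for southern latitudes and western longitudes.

Central angle δ = d/R = 0.172502 rad.
Start latitude φ₁ = -0.273093 rad; initial bearing θ = 3.700971 rad.
Destination latitude: φ₂ = arcsin( sin φ₁ cos δ + cos φ₁ sin δ cos θ ) = arcsin(-0.405803) = -23.9415°.
Δλ = atan2( sin θ sin δ cos φ₁ , cos δ − sin φ₁ sin φ₂ ) = atan2(-0.087711, 0.875709) = -0.099827 rad = -5.7197°.
λ₂ = λ₁ + Δλ = 51.1647°.

latitude -23.9415°, longitude 51.1647°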